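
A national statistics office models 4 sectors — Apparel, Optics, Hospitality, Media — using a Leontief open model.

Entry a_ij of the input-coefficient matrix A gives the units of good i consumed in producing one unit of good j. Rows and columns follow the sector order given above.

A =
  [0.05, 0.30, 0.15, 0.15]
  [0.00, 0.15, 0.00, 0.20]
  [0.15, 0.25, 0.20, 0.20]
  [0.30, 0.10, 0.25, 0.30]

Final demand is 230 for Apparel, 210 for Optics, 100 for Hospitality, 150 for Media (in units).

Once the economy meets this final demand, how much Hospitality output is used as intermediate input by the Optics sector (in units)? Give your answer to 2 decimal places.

I − A =
  [   0.95    -0.30    -0.15    -0.15]
  [   0.00     0.85     0.00    -0.20]
  [  -0.15    -0.25     0.80    -0.20]
  [  -0.30    -0.10    -0.25     0.70]
Compute the cofactors C_ij = (−1)^(i+j)·(3×3 minor ij) of I−A; the adjugate is their transpose:
adj(I−A) = Cᵀ =
  [ 0.405000   0.203625   0.133125   0.183000]
  [ 0.055500   0.418125   0.056500   0.147500]
  [ 0.152250   0.225750   0.490000   0.237125]
  [ 0.235875   0.227625   0.240125   0.626875]
det(I−A) = Σ_j (I−A)_1j·C_1j = (0.95)(0.405000) + (-0.30)(0.055500) + (-0.15)(0.152250) + (-0.15)(0.235875) = 0.30988125
(I − A)⁻¹ = adj(I−A) / det(I−A) ≈
  [   1.3070     0.6571     0.4296     0.5905]
  [   0.1791     1.3493     0.1823     0.4760]
  [   0.4913     0.7285     1.5813     0.7652]
  [   0.7612     0.7346     0.7749     2.0230]
First solve x = (I − A)⁻¹ d = adj(I−A)·d / det(I−A); in particular x_2 = (0.055500·230 + 0.418125·210 + 0.056500·100 + 0.147500·150) / 0.30988125 = 128.34625 / 0.30988125 ≈ 414.1788.
Intermediate flow from 3 to 2: z_32 = a_32 · x_2 = 0.25 × 128.34625 / 0.30988125 = 32.0865625 / 0.30988125 ≈ 103.54.

z_32 = 103.54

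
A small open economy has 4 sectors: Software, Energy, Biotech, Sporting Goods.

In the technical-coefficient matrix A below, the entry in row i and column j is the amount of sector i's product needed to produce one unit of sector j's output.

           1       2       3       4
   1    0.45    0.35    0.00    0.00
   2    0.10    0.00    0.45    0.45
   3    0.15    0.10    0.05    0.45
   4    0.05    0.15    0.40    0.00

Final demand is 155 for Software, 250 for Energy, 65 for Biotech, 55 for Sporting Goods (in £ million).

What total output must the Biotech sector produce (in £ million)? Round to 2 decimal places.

I − A =
  [   0.55    -0.35     0.00     0.00]
  [  -0.10     1.00    -0.45    -0.45]
  [  -0.15    -0.10     0.95    -0.45]
  [  -0.05    -0.15    -0.40     1.00]
Compute the cofactors C_ij = (−1)^(i+j)·(3×3 minor ij) of I−A; the adjugate is their transpose:
adj(I−A) = Cᵀ =
  [ 0.612500   0.269500   0.220500   0.220500]
  [ 0.203000   0.423500   0.346500   0.346500]
  [ 0.181375   0.152500   0.470000   0.280125]
  [ 0.133625   0.138000   0.251000   0.440875]
det(I−A) = Σ_j (I−A)_1j·C_1j = (0.55)(0.612500) + (-0.35)(0.203000) + (0.00)(0.181375) + (0.00)(0.133625) = 0.265825
(I − A)⁻¹ = adj(I−A) / det(I−A) ≈
  [   2.3041     1.0138     0.8295     0.8295]
  [   0.7637     1.5932     1.3035     1.3035]
  [   0.6823     0.5737     1.7681     1.0538]
  [   0.5027     0.5191     0.9442     1.6585]
x = (I − A)⁻¹ d = adj(I−A)·d / det(I−A), with det(I−A) = 0.265825:
  x_1 = (0.612500·155 + 0.269500·250 + 0.220500·65 + 0.220500·55) / 0.265825 = 188.7725 / 0.265825 ≈ 710.14
  x_2 = (0.203000·155 + 0.423500·250 + 0.346500·65 + 0.346500·55) / 0.265825 = 178.92 / 0.265825 ≈ 673.07
  x_3 = (0.181375·155 + 0.152500·250 + 0.470000·65 + 0.280125·55) / 0.265825 = 112.195 / 0.265825 ≈ 422.06
  x_4 = (0.133625·155 + 0.138000·250 + 0.251000·65 + 0.440875·55) / 0.265825 = 95.775 / 0.265825 ≈ 360.29

x_3 = 422.06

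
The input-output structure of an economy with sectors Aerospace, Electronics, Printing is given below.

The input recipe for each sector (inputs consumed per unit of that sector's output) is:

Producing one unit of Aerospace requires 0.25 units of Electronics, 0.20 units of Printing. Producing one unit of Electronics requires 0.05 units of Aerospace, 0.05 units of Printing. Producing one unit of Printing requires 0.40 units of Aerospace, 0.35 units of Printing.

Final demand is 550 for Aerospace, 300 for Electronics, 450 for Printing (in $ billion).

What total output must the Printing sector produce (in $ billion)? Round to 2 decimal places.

I − A =
  [   1.00    -0.05    -0.40]
  [  -0.25     1.00     0.00]
  [  -0.20    -0.05     0.65]
Cofactors of I−A, C_ij = (−1)^(i+j)·(minor ij) (rows/columns in the sector order above):
  C_11 = (1.00)(0.65) − (0.00)(-0.05) = 0.6500
  C_12 = −[(-0.25)(0.65) − (0.00)(-0.20)] = 0.1625
  C_13 = (-0.25)(-0.05) − (1.00)(-0.20) = 0.2125
  C_21 = −[(-0.05)(0.65) − (-0.40)(-0.05)] = 0.0525
  C_22 = (1.00)(0.65) − (-0.40)(-0.20) = 0.5700
  C_23 = −[(1.00)(-0.05) − (-0.05)(-0.20)] = 0.0600
  C_31 = (-0.05)(0.00) − (-0.40)(1.00) = 0.4000
  C_32 = −[(1.00)(0.00) − (-0.40)(-0.25)] = 0.1000
  C_33 = (1.00)(1.00) − (-0.05)(-0.25) = 0.9875
det(I−A) = Σ_j (I−A)_1j·C_1j = (1.00)(0.6500) + (-0.05)(0.1625) + (-0.40)(0.2125) = 0.556875
adj(I−A) = Cᵀ =
  [ 0.6500   0.0525   0.4000]
  [ 0.1625   0.5700   0.1000]
  [ 0.2125   0.0600   0.9875]
(I − A)⁻¹ = adj(I−A) / det(I−A) ≈
  [   1.1672     0.0943     0.7183]
  [   0.2918     1.0236     0.1796]
  [   0.3816     0.1077     1.7733]
x = (I − A)⁻¹ d = adj(I−A)·d / det(I−A), with det(I−A) = 0.556875:
  x_1 = (0.6500·550 + 0.0525·300 + 0.4000·450) / 0.556875 = 553.25 / 0.556875 ≈ 993.49
  x_2 = (0.1625·550 + 0.5700·300 + 0.1000·450) / 0.556875 = 305.375 / 0.556875 ≈ 548.37
  x_3 = (0.2125·550 + 0.0600·300 + 0.9875·450) / 0.556875 = 579.25 / 0.556875 ≈ 1040.18

x_3 = 1040.18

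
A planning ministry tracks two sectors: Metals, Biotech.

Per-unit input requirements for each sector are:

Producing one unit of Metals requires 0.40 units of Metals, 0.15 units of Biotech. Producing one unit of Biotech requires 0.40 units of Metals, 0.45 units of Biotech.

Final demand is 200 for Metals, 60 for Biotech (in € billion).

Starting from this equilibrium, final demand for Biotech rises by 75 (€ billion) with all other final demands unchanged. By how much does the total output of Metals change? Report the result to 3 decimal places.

I − A =
  [   0.60    -0.40]
  [  -0.15     0.55]
det(I−A) = (0.60)(0.55) − (-0.40)(-0.15) = 0.2700
adj(I−A) = [[0.55, 0.40], [0.15, 0.60]]
(I − A)⁻¹ = adj(I−A) / det(I−A) ≈
  [   2.0370     1.4815]
  [   0.5556     2.2222]
Δx = (I − A)⁻¹ Δd with Δd having +75 in the Biotech component and 0 elsewhere.
So Δx_M = L_MB · (+75), where L_MB = adj(I−A)_MB / det(I−A) = 0.40 / 0.2700.
Δx_M = 0.40 × (+75) / 0.2700 = 30.00 / 0.2700 ≈ 111.111.

Δx_M = 111.111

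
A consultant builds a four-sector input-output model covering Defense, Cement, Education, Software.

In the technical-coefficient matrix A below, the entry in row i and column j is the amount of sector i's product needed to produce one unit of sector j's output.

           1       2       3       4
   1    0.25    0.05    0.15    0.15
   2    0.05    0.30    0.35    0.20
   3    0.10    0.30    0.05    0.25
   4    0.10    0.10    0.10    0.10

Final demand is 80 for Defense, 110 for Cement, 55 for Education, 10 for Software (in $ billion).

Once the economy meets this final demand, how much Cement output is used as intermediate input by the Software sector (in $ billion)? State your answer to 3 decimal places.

z_24 = 16.916

I − A =
  [   0.75    -0.05    -0.15    -0.15]
  [  -0.05     0.70    -0.35    -0.20]
  [  -0.10    -0.30     0.95    -0.25]
  [  -0.10    -0.10    -0.10     0.90]
Compute the cofactors C_ij = (−1)^(i+j)·(3×3 minor ij) of I−A; the adjugate is their transpose:
adj(I−A) = Cᵀ =
  [ 0.452750   0.104500   0.124000   0.133125]
  [ 0.102750   0.589500   0.256500   0.219375]
  [ 0.099250   0.224000   0.443000   0.189375]
  [ 0.072750   0.102000   0.091500   0.403125]
det(I−A) = Σ_j (I−A)_1j·C_1j = (0.75)(0.452750) + (-0.05)(0.102750) + (-0.15)(0.099250) + (-0.15)(0.072750) = 0.308625
(I − A)⁻¹ = adj(I−A) / det(I−A) ≈
  [   1.4670     0.3386     0.4018     0.4313]
  [   0.3329     1.9101     0.8311     0.7108]
  [   0.3216     0.7258     1.4354     0.6136]
  [   0.2357     0.3305     0.2965     1.3062]
First solve x = (I − A)⁻¹ d = adj(I−A)·d / det(I−A); in particular x_4 = (0.072750·80 + 0.102000·110 + 0.091500·55 + 0.403125·10) / 0.308625 = 26.10375 / 0.308625 ≈ 84.58080.
Intermediate flow from 2 to 4: z_24 = a_24 · x_4 = 0.20 × 26.10375 / 0.308625 = 5.22075 / 0.308625 ≈ 16.916.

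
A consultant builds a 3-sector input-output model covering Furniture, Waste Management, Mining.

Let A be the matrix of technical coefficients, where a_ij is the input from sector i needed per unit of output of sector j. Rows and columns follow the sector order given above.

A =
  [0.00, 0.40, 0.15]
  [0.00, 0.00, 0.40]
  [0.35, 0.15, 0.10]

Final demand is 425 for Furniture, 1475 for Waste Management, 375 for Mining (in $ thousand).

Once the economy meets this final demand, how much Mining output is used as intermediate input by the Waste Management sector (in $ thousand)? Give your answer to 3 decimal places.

I − A =
  [   1.00    -0.40    -0.15]
  [   0.00     1.00    -0.40]
  [  -0.35    -0.15     0.90]
Cofactors of I−A, C_ij = (−1)^(i+j)·(minor ij) (rows/columns in the sector order above):
  C_11 = (1.00)(0.90) − (-0.40)(-0.15) = 0.8400
  C_12 = −[(0.00)(0.90) − (-0.40)(-0.35)] = 0.1400
  C_13 = (0.00)(-0.15) − (1.00)(-0.35) = 0.3500
  C_21 = −[(-0.40)(0.90) − (-0.15)(-0.15)] = 0.3825
  C_22 = (1.00)(0.90) − (-0.15)(-0.35) = 0.8475
  C_23 = −[(1.00)(-0.15) − (-0.40)(-0.35)] = 0.2900
  C_31 = (-0.40)(-0.40) − (-0.15)(1.00) = 0.3100
  C_32 = −[(1.00)(-0.40) − (-0.15)(0.00)] = 0.4000
  C_33 = (1.00)(1.00) − (-0.40)(0.00) = 1.0000
det(I−A) = Σ_j (I−A)_1j·C_1j = (1.00)(0.8400) + (-0.40)(0.1400) + (-0.15)(0.3500) = 0.7315
adj(I−A) = Cᵀ =
  [ 0.8400   0.3825   0.3100]
  [ 0.1400   0.8475   0.4000]
  [ 0.3500   0.2900   1.0000]
(I − A)⁻¹ = adj(I−A) / det(I−A) ≈
  [   1.1483     0.5229     0.4238]
  [   0.1914     1.1586     0.5468]
  [   0.4785     0.3964     1.3671]
First solve x = (I − A)⁻¹ d = adj(I−A)·d / det(I−A); in particular x_W = (0.1400·425 + 0.8475·1475 + 0.4000·375) / 0.7315 = 1459.5625 / 0.7315 ≈ 1995.30075.
Intermediate flow from M to W: z_MW = a_MW · x_W = 0.15 × 1459.5625 / 0.7315 = 218.934375 / 0.7315 ≈ 299.295.

z_MW = 299.295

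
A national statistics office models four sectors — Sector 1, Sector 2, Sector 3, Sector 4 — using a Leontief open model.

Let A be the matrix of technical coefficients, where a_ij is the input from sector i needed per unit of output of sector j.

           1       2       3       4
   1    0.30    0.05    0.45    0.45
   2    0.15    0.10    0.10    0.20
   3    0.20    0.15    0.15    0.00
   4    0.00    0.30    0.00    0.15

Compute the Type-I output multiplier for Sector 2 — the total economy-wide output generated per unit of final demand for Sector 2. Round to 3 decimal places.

I − A =
  [   0.70    -0.05    -0.45    -0.45]
  [  -0.15     0.90    -0.10    -0.20]
  [  -0.20    -0.15     0.85     0.00]
  [   0.00    -0.30     0.00     0.85]
Compute the cofactors C_ij = (−1)^(i+j)·(3×3 minor ij) of I−A; the adjugate is their transpose:
adj(I−A) = Cᵀ =
  [ 0.586500   0.208250   0.335000   0.359500]
  [ 0.125375   0.429250   0.116875   0.167375]
  [ 0.160125   0.124750   0.466875   0.114125]
  [ 0.044250   0.151500   0.041250   0.426500]
det(I−A) = Σ_j (I−A)_1j·C_1j = (0.70)(0.586500) + (-0.05)(0.125375) + (-0.45)(0.160125) + (-0.45)(0.044250) = 0.3123125
(I − A)⁻¹ = adj(I−A) / det(I−A) ≈
  [   1.8779     0.6668     1.0726     1.1511]
  [   0.4014     1.3744     0.3742     0.5359]
  [   0.5127     0.3994     1.4949     0.3654]
  [   0.1417     0.4851     0.1321     1.3656]
The output multiplier for sector j is the column-j sum of the Leontief inverse (I − A)⁻¹ = adj(I−A) / det(I−A).
Column 2 of adj(I−A): (0.208250, 0.429250, 0.124750, 0.151500); det(I−A) = 0.3123125.
m_2 = (0.208250 + 0.429250 + 0.124750 + 0.151500) / 0.3123125 = 0.91375 / 0.3123125 ≈ 2.926.

m_2 = 2.926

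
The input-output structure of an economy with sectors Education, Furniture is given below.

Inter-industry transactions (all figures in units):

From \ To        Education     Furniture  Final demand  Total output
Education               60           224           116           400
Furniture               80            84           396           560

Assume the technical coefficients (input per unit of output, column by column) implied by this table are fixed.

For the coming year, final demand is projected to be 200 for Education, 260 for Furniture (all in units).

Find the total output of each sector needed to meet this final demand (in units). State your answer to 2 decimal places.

Technical coefficients a_ij = z_ij / X_j:
  a_EE = 60/400 = 0.15, a_FE = 80/400 = 0.20
  a_EF = 224/560 = 0.40, a_FF = 84/560 = 0.15
I − A =
  [   0.85    -0.40]
  [  -0.20     0.85]
det(I−A) = (0.85)(0.85) − (-0.40)(-0.20) = 0.6425
adj(I−A) = [[0.85, 0.40], [0.20, 0.85]]
(I − A)⁻¹ = adj(I−A) / det(I−A) ≈
  [   1.3230     0.6226]
  [   0.3113     1.3230]
x = (I − A)⁻¹ d = adj(I−A)·d / det(I−A), with det(I−A) = 0.6425:
  x_E = (0.85·200 + 0.40·260) / 0.6425 = 274.00 / 0.6425 ≈ 426.46
  x_F = (0.20·200 + 0.85·260) / 0.6425 = 261.00 / 0.6425 ≈ 406.23

x_E = 426.46, x_F = 406.23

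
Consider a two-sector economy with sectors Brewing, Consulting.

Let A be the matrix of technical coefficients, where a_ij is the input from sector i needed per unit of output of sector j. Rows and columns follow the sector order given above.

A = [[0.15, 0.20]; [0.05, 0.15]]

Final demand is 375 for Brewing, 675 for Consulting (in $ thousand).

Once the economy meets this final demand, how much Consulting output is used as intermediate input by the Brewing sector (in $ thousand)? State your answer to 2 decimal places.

z_21 = 31.84

I − A =
  [   0.85    -0.20]
  [  -0.05     0.85]
det(I−A) = (0.85)(0.85) − (-0.20)(-0.05) = 0.7125
adj(I−A) = [[0.85, 0.20], [0.05, 0.85]]
(I − A)⁻¹ = adj(I−A) / det(I−A) ≈
  [   1.1930     0.2807]
  [   0.0702     1.1930]
First solve x = (I − A)⁻¹ d = adj(I−A)·d / det(I−A); in particular x_1 = (0.85·375 + 0.20·675) / 0.7125 = 453.75 / 0.7125 ≈ 636.8421.
Intermediate flow from 2 to 1: z_21 = a_21 · x_1 = 0.05 × 453.75 / 0.7125 = 22.6875 / 0.7125 ≈ 31.84.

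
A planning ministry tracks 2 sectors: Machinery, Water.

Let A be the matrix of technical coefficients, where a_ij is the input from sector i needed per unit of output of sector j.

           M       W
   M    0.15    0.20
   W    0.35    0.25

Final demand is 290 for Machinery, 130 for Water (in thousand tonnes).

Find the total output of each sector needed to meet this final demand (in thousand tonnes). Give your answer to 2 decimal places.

x_M = 429.07, x_W = 373.57

I − A =
  [   0.85    -0.20]
  [  -0.35     0.75]
det(I−A) = (0.85)(0.75) − (-0.20)(-0.35) = 0.5675
adj(I−A) = [[0.75, 0.20], [0.35, 0.85]]
(I − A)⁻¹ = adj(I−A) / det(I−A) ≈
  [   1.3216     0.3524]
  [   0.6167     1.4978]
x = (I − A)⁻¹ d = adj(I−A)·d / det(I−A), with det(I−A) = 0.5675:
  x_M = (0.75·290 + 0.20·130) / 0.5675 = 243.50 / 0.5675 ≈ 429.07
  x_W = (0.35·290 + 0.85·130) / 0.5675 = 212.00 / 0.5675 ≈ 373.57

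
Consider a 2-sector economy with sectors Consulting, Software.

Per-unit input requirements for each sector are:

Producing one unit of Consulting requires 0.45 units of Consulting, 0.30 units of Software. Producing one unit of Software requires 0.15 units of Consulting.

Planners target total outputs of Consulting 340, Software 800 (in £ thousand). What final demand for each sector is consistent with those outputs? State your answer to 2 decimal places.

I − A =
  [   0.55    -0.15]
  [  -0.30     1.00]
d = (I − A) x:
  d_1 = (+0.55)·340 + (-0.15)·800 = 67.00
  d_2 = (-0.30)·340 + (+1.00)·800 = 698.00

d_1 = 67.00, d_2 = 698.00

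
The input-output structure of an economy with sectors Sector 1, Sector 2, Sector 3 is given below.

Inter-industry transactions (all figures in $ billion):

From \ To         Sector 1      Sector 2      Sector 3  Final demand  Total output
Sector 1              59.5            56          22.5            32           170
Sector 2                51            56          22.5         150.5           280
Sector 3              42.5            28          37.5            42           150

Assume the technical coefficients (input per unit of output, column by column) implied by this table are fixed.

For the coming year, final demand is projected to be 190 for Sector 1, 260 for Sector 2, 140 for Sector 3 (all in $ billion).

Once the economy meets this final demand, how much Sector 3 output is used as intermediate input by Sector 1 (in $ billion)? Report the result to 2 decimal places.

Technical coefficients a_ij = z_ij / X_j:
  a_11 = 59.5/170 = 0.35, a_21 = 51/170 = 0.30, a_31 = 42.5/170 = 0.25
  a_12 = 56/280 = 0.20, a_22 = 56/280 = 0.20, a_32 = 28/280 = 0.10
  a_13 = 22.5/150 = 0.15, a_23 = 22.5/150 = 0.15, a_33 = 37.5/150 = 0.25
I − A =
  [   0.65    -0.20    -0.15]
  [  -0.30     0.80    -0.15]
  [  -0.25    -0.10     0.75]
Cofactors of I−A, C_ij = (−1)^(i+j)·(minor ij) (rows/columns in the sector order above):
  C_11 = (0.80)(0.75) − (-0.15)(-0.10) = 0.5850
  C_12 = −[(-0.30)(0.75) − (-0.15)(-0.25)] = 0.2625
  C_13 = (-0.30)(-0.10) − (0.80)(-0.25) = 0.2300
  C_21 = −[(-0.20)(0.75) − (-0.15)(-0.10)] = 0.1650
  C_22 = (0.65)(0.75) − (-0.15)(-0.25) = 0.4500
  C_23 = −[(0.65)(-0.10) − (-0.20)(-0.25)] = 0.1150
  C_31 = (-0.20)(-0.15) − (-0.15)(0.80) = 0.1500
  C_32 = −[(0.65)(-0.15) − (-0.15)(-0.30)] = 0.1425
  C_33 = (0.65)(0.80) − (-0.20)(-0.30) = 0.4600
det(I−A) = Σ_j (I−A)_1j·C_1j = (0.65)(0.5850) + (-0.20)(0.2625) + (-0.15)(0.2300) = 0.29325
adj(I−A) = Cᵀ =
  [ 0.5850   0.1650   0.1500]
  [ 0.2625   0.4500   0.1425]
  [ 0.2300   0.1150   0.4600]
(I − A)⁻¹ = adj(I−A) / det(I−A) ≈
  [   1.9949     0.5627     0.5115]
  [   0.8951     1.5345     0.4859]
  [   0.7843     0.3922     1.5686]
First solve x = (I − A)⁻¹ d = adj(I−A)·d / det(I−A); in particular x_1 = (0.5850·190 + 0.1650·260 + 0.1500·140) / 0.29325 = 175.05 / 0.29325 ≈ 596.9309.
Intermediate flow from 3 to 1: z_31 = a_31 · x_1 = 0.25 × 175.05 / 0.29325 = 43.7625 / 0.29325 ≈ 149.23.

z_31 = 149.23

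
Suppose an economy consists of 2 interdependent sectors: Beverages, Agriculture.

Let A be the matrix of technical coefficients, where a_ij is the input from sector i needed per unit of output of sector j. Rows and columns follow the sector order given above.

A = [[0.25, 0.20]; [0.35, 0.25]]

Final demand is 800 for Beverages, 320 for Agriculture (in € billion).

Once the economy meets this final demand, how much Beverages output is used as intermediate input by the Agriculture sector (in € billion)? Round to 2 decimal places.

I − A =
  [   0.75    -0.20]
  [  -0.35     0.75]
det(I−A) = (0.75)(0.75) − (-0.20)(-0.35) = 0.4925
adj(I−A) = [[0.75, 0.20], [0.35, 0.75]]
(I − A)⁻¹ = adj(I−A) / det(I−A) ≈
  [   1.5228     0.4061]
  [   0.7107     1.5228]
First solve x = (I − A)⁻¹ d = adj(I−A)·d / det(I−A); in particular x_2 = (0.35·800 + 0.75·320) / 0.4925 = 520.00 / 0.4925 ≈ 1055.8376.
Intermediate flow from 1 to 2: z_12 = a_12 · x_2 = 0.20 × 520.00 / 0.4925 = 104.00 / 0.4925 ≈ 211.17.

z_12 = 211.17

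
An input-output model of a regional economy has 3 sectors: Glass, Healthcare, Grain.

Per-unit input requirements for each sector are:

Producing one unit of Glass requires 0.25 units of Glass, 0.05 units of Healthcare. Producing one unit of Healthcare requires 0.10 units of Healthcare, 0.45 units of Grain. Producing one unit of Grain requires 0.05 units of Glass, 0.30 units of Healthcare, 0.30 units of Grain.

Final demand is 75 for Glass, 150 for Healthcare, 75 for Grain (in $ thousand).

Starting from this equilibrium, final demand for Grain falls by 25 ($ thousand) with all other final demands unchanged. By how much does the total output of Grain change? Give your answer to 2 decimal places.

I − A =
  [   0.75     0.00    -0.05]
  [  -0.05     0.90    -0.30]
  [   0.00    -0.45     0.70]
Cofactors of I−A, C_ij = (−1)^(i+j)·(minor ij) (rows/columns in the sector order above):
  C_11 = (0.90)(0.70) − (-0.30)(-0.45) = 0.4950
  C_12 = −[(-0.05)(0.70) − (-0.30)(0.00)] = 0.0350
  C_13 = (-0.05)(-0.45) − (0.90)(0.00) = 0.0225
  C_21 = −[(0.00)(0.70) − (-0.05)(-0.45)] = 0.0225
  C_22 = (0.75)(0.70) − (-0.05)(0.00) = 0.5250
  C_23 = −[(0.75)(-0.45) − (0.00)(0.00)] = 0.3375
  C_31 = (0.00)(-0.30) − (-0.05)(0.90) = 0.0450
  C_32 = −[(0.75)(-0.30) − (-0.05)(-0.05)] = 0.2275
  C_33 = (0.75)(0.90) − (0.00)(-0.05) = 0.6750
det(I−A) = Σ_j (I−A)_1j·C_1j = (0.75)(0.4950) + (0.00)(0.0350) + (-0.05)(0.0225) = 0.370125
adj(I−A) = Cᵀ =
  [ 0.4950   0.0225   0.0450]
  [ 0.0350   0.5250   0.2275]
  [ 0.0225   0.3375   0.6750]
(I − A)⁻¹ = adj(I−A) / det(I−A) ≈
  [   1.3374     0.0608     0.1216]
  [   0.0946     1.4184     0.6147]
  [   0.0608     0.9119     1.8237]
Δx = (I − A)⁻¹ Δd with Δd having -25 in the Grain component and 0 elsewhere.
So Δx_3 = L_33 · (-25), where L_33 = adj(I−A)_33 / det(I−A) = 0.6750 / 0.370125.
Δx_3 = 0.6750 × (-25) / 0.370125 = -16.875 / 0.370125 ≈ -45.59.

Δx_3 = -45.59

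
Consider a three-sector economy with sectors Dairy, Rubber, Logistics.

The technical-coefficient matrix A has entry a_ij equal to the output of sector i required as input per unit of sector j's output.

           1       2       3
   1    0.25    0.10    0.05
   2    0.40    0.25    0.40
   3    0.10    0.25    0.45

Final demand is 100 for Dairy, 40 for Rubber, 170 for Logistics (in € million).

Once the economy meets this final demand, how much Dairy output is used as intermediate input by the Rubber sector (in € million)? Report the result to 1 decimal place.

z_12 = 48.4

I − A =
  [   0.75    -0.10    -0.05]
  [  -0.40     0.75    -0.40]
  [  -0.10    -0.25     0.55]
Cofactors of I−A, C_ij = (−1)^(i+j)·(minor ij) (rows/columns in the sector order above):
  C_11 = (0.75)(0.55) − (-0.40)(-0.25) = 0.3125
  C_12 = −[(-0.40)(0.55) − (-0.40)(-0.10)] = 0.2600
  C_13 = (-0.40)(-0.25) − (0.75)(-0.10) = 0.1750
  C_21 = −[(-0.10)(0.55) − (-0.05)(-0.25)] = 0.0675
  C_22 = (0.75)(0.55) − (-0.05)(-0.10) = 0.4075
  C_23 = −[(0.75)(-0.25) − (-0.10)(-0.10)] = 0.1975
  C_31 = (-0.10)(-0.40) − (-0.05)(0.75) = 0.0775
  C_32 = −[(0.75)(-0.40) − (-0.05)(-0.40)] = 0.3200
  C_33 = (0.75)(0.75) − (-0.10)(-0.40) = 0.5225
det(I−A) = Σ_j (I−A)_1j·C_1j = (0.75)(0.3125) + (-0.10)(0.2600) + (-0.05)(0.1750) = 0.199625
adj(I−A) = Cᵀ =
  [ 0.3125   0.0675   0.0775]
  [ 0.2600   0.4075   0.3200]
  [ 0.1750   0.1975   0.5225]
(I − A)⁻¹ = adj(I−A) / det(I−A) ≈
  [   1.5654     0.3381     0.3882]
  [   1.3024     2.0413     1.6030]
  [   0.8766     0.9894     2.6174]
First solve x = (I − A)⁻¹ d = adj(I−A)·d / det(I−A); in particular x_2 = (0.2600·100 + 0.4075·40 + 0.3200·170) / 0.199625 = 96.70 / 0.199625 ≈ 484.408.
Intermediate flow from 1 to 2: z_12 = a_12 · x_2 = 0.10 × 96.70 / 0.199625 = 9.67 / 0.199625 ≈ 48.4.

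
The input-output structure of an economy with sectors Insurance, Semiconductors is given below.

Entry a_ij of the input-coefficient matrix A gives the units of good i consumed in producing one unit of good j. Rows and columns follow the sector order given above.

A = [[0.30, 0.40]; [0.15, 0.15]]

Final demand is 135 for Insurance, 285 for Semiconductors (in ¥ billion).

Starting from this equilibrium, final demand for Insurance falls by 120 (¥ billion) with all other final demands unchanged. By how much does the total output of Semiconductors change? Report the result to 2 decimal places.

Δx_S = -33.64

I − A =
  [   0.70    -0.40]
  [  -0.15     0.85]
det(I−A) = (0.70)(0.85) − (-0.40)(-0.15) = 0.5350
adj(I−A) = [[0.85, 0.40], [0.15, 0.70]]
(I − A)⁻¹ = adj(I−A) / det(I−A) ≈
  [   1.5888     0.7477]
  [   0.2804     1.3084]
Δx = (I − A)⁻¹ Δd with Δd having -120 in the Insurance component and 0 elsewhere.
So Δx_S = L_SI · (-120), where L_SI = adj(I−A)_SI / det(I−A) = 0.15 / 0.5350.
Δx_S = 0.15 × (-120) / 0.5350 = -18.00 / 0.5350 ≈ -33.64.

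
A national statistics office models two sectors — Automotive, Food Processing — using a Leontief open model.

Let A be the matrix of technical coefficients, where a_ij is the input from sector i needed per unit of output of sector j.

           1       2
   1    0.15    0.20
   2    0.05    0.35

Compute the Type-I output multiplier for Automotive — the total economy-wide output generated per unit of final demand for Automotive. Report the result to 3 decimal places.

m_1 = 1.290

I − A =
  [   0.85    -0.20]
  [  -0.05     0.65]
det(I−A) = (0.85)(0.65) − (-0.20)(-0.05) = 0.5425
adj(I−A) = [[0.65, 0.20], [0.05, 0.85]]
(I − A)⁻¹ = adj(I−A) / det(I−A) ≈
  [   1.1982     0.3687]
  [   0.0922     1.5668]
The output multiplier for sector j is the column-j sum of the Leontief inverse (I − A)⁻¹ = adj(I−A) / det(I−A).
Column 1 of adj(I−A): (0.65, 0.05); det(I−A) = 0.5425.
m_1 = (0.65 + 0.05) / 0.5425 = 0.70 / 0.5425 ≈ 1.290.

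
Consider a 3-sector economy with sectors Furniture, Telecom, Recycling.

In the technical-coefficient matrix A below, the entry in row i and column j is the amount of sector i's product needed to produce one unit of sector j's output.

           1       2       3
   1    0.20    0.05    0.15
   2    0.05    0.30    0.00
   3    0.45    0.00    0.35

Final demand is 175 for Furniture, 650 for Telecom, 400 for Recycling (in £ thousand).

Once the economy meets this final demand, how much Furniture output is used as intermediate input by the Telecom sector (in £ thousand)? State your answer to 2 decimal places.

I − A =
  [   0.80    -0.05    -0.15]
  [  -0.05     0.70     0.00]
  [  -0.45     0.00     0.65]
Cofactors of I−A, C_ij = (−1)^(i+j)·(minor ij) (rows/columns in the sector order above):
  C_11 = (0.70)(0.65) − (0.00)(0.00) = 0.4550
  C_12 = −[(-0.05)(0.65) − (0.00)(-0.45)] = 0.0325
  C_13 = (-0.05)(0.00) − (0.70)(-0.45) = 0.3150
  C_21 = −[(-0.05)(0.65) − (-0.15)(0.00)] = 0.0325
  C_22 = (0.80)(0.65) − (-0.15)(-0.45) = 0.4525
  C_23 = −[(0.80)(0.00) − (-0.05)(-0.45)] = 0.0225
  C_31 = (-0.05)(0.00) − (-0.15)(0.70) = 0.1050
  C_32 = −[(0.80)(0.00) − (-0.15)(-0.05)] = 0.0075
  C_33 = (0.80)(0.70) − (-0.05)(-0.05) = 0.5575
det(I−A) = Σ_j (I−A)_1j·C_1j = (0.80)(0.4550) + (-0.05)(0.0325) + (-0.15)(0.3150) = 0.315125
adj(I−A) = Cᵀ =
  [ 0.4550   0.0325   0.1050]
  [ 0.0325   0.4525   0.0075]
  [ 0.3150   0.0225   0.5575]
(I − A)⁻¹ = adj(I−A) / det(I−A) ≈
  [   1.4439     0.1031     0.3332]
  [   0.1031     1.4359     0.0238]
  [   0.9996     0.0714     1.7691]
First solve x = (I − A)⁻¹ d = adj(I−A)·d / det(I−A); in particular x_2 = (0.0325·175 + 0.4525·650 + 0.0075·400) / 0.315125 = 302.8125 / 0.315125 ≈ 960.9282.
Intermediate flow from 1 to 2: z_12 = a_12 · x_2 = 0.05 × 302.8125 / 0.315125 = 15.140625 / 0.315125 ≈ 48.05.

z_12 = 48.05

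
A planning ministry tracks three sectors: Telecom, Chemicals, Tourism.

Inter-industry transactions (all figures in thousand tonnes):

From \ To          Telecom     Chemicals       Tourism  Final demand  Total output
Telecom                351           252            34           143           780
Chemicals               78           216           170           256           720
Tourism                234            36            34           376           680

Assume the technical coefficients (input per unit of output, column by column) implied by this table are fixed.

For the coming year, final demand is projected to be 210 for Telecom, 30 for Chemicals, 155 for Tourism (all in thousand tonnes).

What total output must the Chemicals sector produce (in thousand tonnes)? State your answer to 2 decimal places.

x_2 = 252.97

Technical coefficients a_ij = z_ij / X_j:
  a_11 = 351/780 = 0.45, a_21 = 78/780 = 0.10, a_31 = 234/780 = 0.30
  a_12 = 252/720 = 0.35, a_22 = 216/720 = 0.30, a_32 = 36/720 = 0.05
  a_13 = 34/680 = 0.05, a_23 = 170/680 = 0.25, a_33 = 34/680 = 0.05
I − A =
  [   0.55    -0.35    -0.05]
  [  -0.10     0.70    -0.25]
  [  -0.30    -0.05     0.95]
Cofactors of I−A, C_ij = (−1)^(i+j)·(minor ij) (rows/columns in the sector order above):
  C_11 = (0.70)(0.95) − (-0.25)(-0.05) = 0.6525
  C_12 = −[(-0.10)(0.95) − (-0.25)(-0.30)] = 0.1700
  C_13 = (-0.10)(-0.05) − (0.70)(-0.30) = 0.2150
  C_21 = −[(-0.35)(0.95) − (-0.05)(-0.05)] = 0.3350
  C_22 = (0.55)(0.95) − (-0.05)(-0.30) = 0.5075
  C_23 = −[(0.55)(-0.05) − (-0.35)(-0.30)] = 0.1325
  C_31 = (-0.35)(-0.25) − (-0.05)(0.70) = 0.1225
  C_32 = −[(0.55)(-0.25) − (-0.05)(-0.10)] = 0.1425
  C_33 = (0.55)(0.70) − (-0.35)(-0.10) = 0.3500
det(I−A) = Σ_j (I−A)_1j·C_1j = (0.55)(0.6525) + (-0.35)(0.1700) + (-0.05)(0.2150) = 0.288625
adj(I−A) = Cᵀ =
  [ 0.6525   0.3350   0.1225]
  [ 0.1700   0.5075   0.1425]
  [ 0.2150   0.1325   0.3500]
(I − A)⁻¹ = adj(I−A) / det(I−A) ≈
  [   2.2607     1.1607     0.4244]
  [   0.5890     1.7583     0.4937]
  [   0.7449     0.4591     1.2126]
x = (I − A)⁻¹ d = adj(I−A)·d / det(I−A), with det(I−A) = 0.288625:
  x_1 = (0.6525·210 + 0.3350·30 + 0.1225·155) / 0.288625 = 166.0625 / 0.288625 ≈ 575.36
  x_2 = (0.1700·210 + 0.5075·30 + 0.1425·155) / 0.288625 = 73.0125 / 0.288625 ≈ 252.97
  x_3 = (0.2150·210 + 0.1325·30 + 0.3500·155) / 0.288625 = 103.375 / 0.288625 ≈ 358.16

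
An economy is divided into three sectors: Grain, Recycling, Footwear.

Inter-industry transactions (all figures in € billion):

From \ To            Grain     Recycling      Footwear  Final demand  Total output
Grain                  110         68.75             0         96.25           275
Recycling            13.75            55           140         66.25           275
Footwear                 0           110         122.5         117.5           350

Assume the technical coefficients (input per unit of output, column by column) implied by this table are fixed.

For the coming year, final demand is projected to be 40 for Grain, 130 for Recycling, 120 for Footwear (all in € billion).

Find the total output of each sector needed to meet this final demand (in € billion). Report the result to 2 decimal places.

x_G = 228.62, x_R = 388.70, x_F = 423.81

Technical coefficients a_ij = z_ij / X_j:
  a_GG = 110/275 = 0.40, a_RG = 13.75/275 = 0.05, a_FG = 0/275 = 0.00
  a_GR = 68.75/275 = 0.25, a_RR = 55/275 = 0.20, a_FR = 110/275 = 0.40
  a_GF = 0/350 = 0.00, a_RF = 140/350 = 0.40, a_FF = 122.5/350 = 0.35
I − A =
  [   0.60    -0.25     0.00]
  [  -0.05     0.80    -0.40]
  [   0.00    -0.40     0.65]
Cofactors of I−A, C_ij = (−1)^(i+j)·(minor ij) (rows/columns in the sector order above):
  C_11 = (0.80)(0.65) − (-0.40)(-0.40) = 0.3600
  C_12 = −[(-0.05)(0.65) − (-0.40)(0.00)] = 0.0325
  C_13 = (-0.05)(-0.40) − (0.80)(0.00) = 0.0200
  C_21 = −[(-0.25)(0.65) − (0.00)(-0.40)] = 0.1625
  C_22 = (0.60)(0.65) − (0.00)(0.00) = 0.3900
  C_23 = −[(0.60)(-0.40) − (-0.25)(0.00)] = 0.2400
  C_31 = (-0.25)(-0.40) − (0.00)(0.80) = 0.1000
  C_32 = −[(0.60)(-0.40) − (0.00)(-0.05)] = 0.2400
  C_33 = (0.60)(0.80) − (-0.25)(-0.05) = 0.4675
det(I−A) = Σ_j (I−A)_1j·C_1j = (0.60)(0.3600) + (-0.25)(0.0325) + (0.00)(0.0200) = 0.207875
adj(I−A) = Cᵀ =
  [ 0.3600   0.1625   0.1000]
  [ 0.0325   0.3900   0.2400]
  [ 0.0200   0.2400   0.4675]
(I − A)⁻¹ = adj(I−A) / det(I−A) ≈
  [   1.7318     0.7817     0.4811]
  [   0.1563     1.8761     1.1545]
  [   0.0962     1.1545     2.2489]
x = (I − A)⁻¹ d = adj(I−A)·d / det(I−A), with det(I−A) = 0.207875:
  x_G = (0.3600·40 + 0.1625·130 + 0.1000·120) / 0.207875 = 47.525 / 0.207875 ≈ 228.62
  x_R = (0.0325·40 + 0.3900·130 + 0.2400·120) / 0.207875 = 80.80 / 0.207875 ≈ 388.70
  x_F = (0.0200·40 + 0.2400·130 + 0.4675·120) / 0.207875 = 88.10 / 0.207875 ≈ 423.81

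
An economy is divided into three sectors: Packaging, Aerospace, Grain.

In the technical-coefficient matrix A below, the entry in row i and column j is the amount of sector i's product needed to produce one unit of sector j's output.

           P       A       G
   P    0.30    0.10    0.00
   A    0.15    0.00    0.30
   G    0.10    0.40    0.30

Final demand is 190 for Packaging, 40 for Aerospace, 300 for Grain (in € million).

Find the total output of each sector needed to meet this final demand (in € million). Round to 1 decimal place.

I − A =
  [   0.70    -0.10     0.00]
  [  -0.15     1.00    -0.30]
  [  -0.10    -0.40     0.70]
Cofactors of I−A, C_ij = (−1)^(i+j)·(minor ij) (rows/columns in the sector order above):
  C_11 = (1.00)(0.70) − (-0.30)(-0.40) = 0.5800
  C_12 = −[(-0.15)(0.70) − (-0.30)(-0.10)] = 0.1350
  C_13 = (-0.15)(-0.40) − (1.00)(-0.10) = 0.1600
  C_21 = −[(-0.10)(0.70) − (0.00)(-0.40)] = 0.0700
  C_22 = (0.70)(0.70) − (0.00)(-0.10) = 0.4900
  C_23 = −[(0.70)(-0.40) − (-0.10)(-0.10)] = 0.2900
  C_31 = (-0.10)(-0.30) − (0.00)(1.00) = 0.0300
  C_32 = −[(0.70)(-0.30) − (0.00)(-0.15)] = 0.2100
  C_33 = (0.70)(1.00) − (-0.10)(-0.15) = 0.6850
det(I−A) = Σ_j (I−A)_1j·C_1j = (0.70)(0.5800) + (-0.10)(0.1350) + (0.00)(0.1600) = 0.3925
adj(I−A) = Cᵀ =
  [ 0.5800   0.0700   0.0300]
  [ 0.1350   0.4900   0.2100]
  [ 0.1600   0.2900   0.6850]
(I − A)⁻¹ = adj(I−A) / det(I−A) ≈
  [   1.4777     0.1783     0.0764]
  [   0.3439     1.2484     0.5350]
  [   0.4076     0.7389     1.7452]
x = (I − A)⁻¹ d = adj(I−A)·d / det(I−A), with det(I−A) = 0.3925:
  x_P = (0.5800·190 + 0.0700·40 + 0.0300·300) / 0.3925 = 122.00 / 0.3925 ≈ 310.8
  x_A = (0.1350·190 + 0.4900·40 + 0.2100·300) / 0.3925 = 108.25 / 0.3925 ≈ 275.8
  x_G = (0.1600·190 + 0.2900·40 + 0.6850·300) / 0.3925 = 247.50 / 0.3925 ≈ 630.6

x_P = 310.8, x_A = 275.8, x_G = 630.6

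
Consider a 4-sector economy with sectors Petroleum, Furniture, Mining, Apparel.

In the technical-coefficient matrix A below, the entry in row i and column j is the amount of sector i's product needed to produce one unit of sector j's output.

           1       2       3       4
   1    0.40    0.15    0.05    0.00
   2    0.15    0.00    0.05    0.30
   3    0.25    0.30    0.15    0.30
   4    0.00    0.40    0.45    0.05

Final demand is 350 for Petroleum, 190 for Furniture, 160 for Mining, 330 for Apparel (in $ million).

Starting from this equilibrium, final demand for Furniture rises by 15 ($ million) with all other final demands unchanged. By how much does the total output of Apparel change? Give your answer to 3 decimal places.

Δx_4 = 16.465

I − A =
  [   0.60    -0.15    -0.05     0.00]
  [  -0.15     1.00    -0.05    -0.30]
  [  -0.25    -0.30     0.85    -0.30]
  [   0.00    -0.40    -0.45     0.95]
Compute the cofactors C_ij = (−1)^(i+j)·(3×3 minor ij) of I−A; the adjugate is their transpose:
adj(I−A) = Cᵀ =
  [ 0.509750   0.121125   0.068875   0.060000]
  [ 0.146500   0.391625   0.116625   0.160500]
  [ 0.268250   0.278625   0.476625   0.238500]
  [ 0.188750   0.296875   0.274875   0.465250]
det(I−A) = Σ_j (I−A)_1j·C_1j = (0.60)(0.509750) + (-0.15)(0.146500) + (-0.05)(0.268250) + (0.00)(0.188750) = 0.2704625
(I − A)⁻¹ = adj(I−A) / det(I−A) ≈
  [   1.8847     0.4478     0.2547     0.2218]
  [   0.5417     1.4480     0.4312     0.5934]
  [   0.9918     1.0302     1.7623     0.8818]
  [   0.6979     1.0977     1.0163     1.7202]
Δx = (I − A)⁻¹ Δd with Δd having +15 in the Furniture component and 0 elsewhere.
So Δx_4 = L_42 · (+15), where L_42 = adj(I−A)_42 / det(I−A) = 0.296875 / 0.2704625.
Δx_4 = 0.296875 × (+15) / 0.2704625 = 4.453125 / 0.2704625 ≈ 16.465.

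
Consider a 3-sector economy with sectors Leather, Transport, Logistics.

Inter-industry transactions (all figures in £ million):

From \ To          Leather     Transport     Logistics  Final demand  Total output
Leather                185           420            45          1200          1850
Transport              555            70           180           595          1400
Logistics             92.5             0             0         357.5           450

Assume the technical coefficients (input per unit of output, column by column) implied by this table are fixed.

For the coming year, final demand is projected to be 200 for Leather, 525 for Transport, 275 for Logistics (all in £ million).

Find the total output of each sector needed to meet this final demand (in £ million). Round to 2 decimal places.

x_1 = 539.11, x_2 = 850.02, x_3 = 301.96

Technical coefficients a_ij = z_ij / X_j:
  a_11 = 185/1850 = 0.10, a_21 = 555/1850 = 0.30, a_31 = 92.5/1850 = 0.05
  a_12 = 420/1400 = 0.30, a_22 = 70/1400 = 0.05, a_32 = 0/1400 = 0.00
  a_13 = 45/450 = 0.10, a_23 = 180/450 = 0.40, a_33 = 0/450 = 0.00
I − A =
  [   0.90    -0.30    -0.10]
  [  -0.30     0.95    -0.40]
  [  -0.05     0.00     1.00]
Cofactors of I−A, C_ij = (−1)^(i+j)·(minor ij) (rows/columns in the sector order above):
  C_11 = (0.95)(1.00) − (-0.40)(0.00) = 0.9500
  C_12 = −[(-0.30)(1.00) − (-0.40)(-0.05)] = 0.3200
  C_13 = (-0.30)(0.00) − (0.95)(-0.05) = 0.0475
  C_21 = −[(-0.30)(1.00) − (-0.10)(0.00)] = 0.3000
  C_22 = (0.90)(1.00) − (-0.10)(-0.05) = 0.8950
  C_23 = −[(0.90)(0.00) − (-0.30)(-0.05)] = 0.0150
  C_31 = (-0.30)(-0.40) − (-0.10)(0.95) = 0.2150
  C_32 = −[(0.90)(-0.40) − (-0.10)(-0.30)] = 0.3900
  C_33 = (0.90)(0.95) − (-0.30)(-0.30) = 0.7650
det(I−A) = Σ_j (I−A)_1j·C_1j = (0.90)(0.9500) + (-0.30)(0.3200) + (-0.10)(0.0475) = 0.75425
adj(I−A) = Cᵀ =
  [ 0.9500   0.3000   0.2150]
  [ 0.3200   0.8950   0.3900]
  [ 0.0475   0.0150   0.7650]
(I − A)⁻¹ = adj(I−A) / det(I−A) ≈
  [   1.2595     0.3977     0.2851]
  [   0.4243     1.1866     0.5171]
  [   0.0630     0.0199     1.0143]
x = (I − A)⁻¹ d = adj(I−A)·d / det(I−A), with det(I−A) = 0.75425:
  x_1 = (0.9500·200 + 0.3000·525 + 0.2150·275) / 0.75425 = 406.625 / 0.75425 ≈ 539.11
  x_2 = (0.3200·200 + 0.8950·525 + 0.3900·275) / 0.75425 = 641.125 / 0.75425 ≈ 850.02
  x_3 = (0.0475·200 + 0.0150·525 + 0.7650·275) / 0.75425 = 227.75 / 0.75425 ≈ 301.96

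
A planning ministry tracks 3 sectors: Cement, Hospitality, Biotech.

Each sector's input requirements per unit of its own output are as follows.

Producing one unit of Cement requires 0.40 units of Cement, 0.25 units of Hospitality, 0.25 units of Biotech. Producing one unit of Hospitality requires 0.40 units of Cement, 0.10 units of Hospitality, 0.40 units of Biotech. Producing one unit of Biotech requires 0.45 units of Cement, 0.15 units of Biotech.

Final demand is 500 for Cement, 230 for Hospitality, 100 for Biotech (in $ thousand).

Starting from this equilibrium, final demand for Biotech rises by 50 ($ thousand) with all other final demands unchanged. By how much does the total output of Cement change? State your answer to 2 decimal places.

I − A =
  [   0.60    -0.40    -0.45]
  [  -0.25     0.90     0.00]
  [  -0.25    -0.40     0.85]
Cofactors of I−A, C_ij = (−1)^(i+j)·(minor ij) (rows/columns in the sector order above):
  C_11 = (0.90)(0.85) − (0.00)(-0.40) = 0.7650
  C_12 = −[(-0.25)(0.85) − (0.00)(-0.25)] = 0.2125
  C_13 = (-0.25)(-0.40) − (0.90)(-0.25) = 0.3250
  C_21 = −[(-0.40)(0.85) − (-0.45)(-0.40)] = 0.5200
  C_22 = (0.60)(0.85) − (-0.45)(-0.25) = 0.3975
  C_23 = −[(0.60)(-0.40) − (-0.40)(-0.25)] = 0.3400
  C_31 = (-0.40)(0.00) − (-0.45)(0.90) = 0.4050
  C_32 = −[(0.60)(0.00) − (-0.45)(-0.25)] = 0.1125
  C_33 = (0.60)(0.90) − (-0.40)(-0.25) = 0.4400
det(I−A) = Σ_j (I−A)_1j·C_1j = (0.60)(0.7650) + (-0.40)(0.2125) + (-0.45)(0.3250) = 0.22775
adj(I−A) = Cᵀ =
  [ 0.7650   0.5200   0.4050]
  [ 0.2125   0.3975   0.1125]
  [ 0.3250   0.3400   0.4400]
(I − A)⁻¹ = adj(I−A) / det(I−A) ≈
  [   3.3589     2.2832     1.7783]
  [   0.9330     1.7453     0.4940]
  [   1.4270     1.4929     1.9319]
Δx = (I − A)⁻¹ Δd with Δd having +50 in the Biotech component and 0 elsewhere.
So Δx_C = L_CB · (+50), where L_CB = adj(I−A)_CB / det(I−A) = 0.4050 / 0.22775.
Δx_C = 0.4050 × (+50) / 0.22775 = 20.25 / 0.22775 ≈ 88.91.

Δx_C = 88.91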